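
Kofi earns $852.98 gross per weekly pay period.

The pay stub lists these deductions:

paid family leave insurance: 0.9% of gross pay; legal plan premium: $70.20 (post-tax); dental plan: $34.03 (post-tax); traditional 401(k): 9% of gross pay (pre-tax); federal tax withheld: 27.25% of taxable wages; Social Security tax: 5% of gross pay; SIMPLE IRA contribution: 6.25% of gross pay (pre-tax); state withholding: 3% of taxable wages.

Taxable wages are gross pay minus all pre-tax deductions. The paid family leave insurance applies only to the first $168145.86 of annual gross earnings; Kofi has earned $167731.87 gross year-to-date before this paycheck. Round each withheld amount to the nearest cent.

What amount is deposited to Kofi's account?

SIMPLE IRA contribution: $852.98 × 0.0625 = $53.31
Traditional 401(k): $852.98 × 0.09 = $76.77
Pre-tax total = $53.31 + $76.77 = $130.08
Taxable wages = $852.98 − $130.08 = $722.90
Federal tax withheld: $722.90 × 0.2725 = $196.99
State withholding: $722.90 × 0.03 = $21.69
Paid family leave insurance: only $168145.86 − $167731.87 = $413.99 of this check is subject → $413.99 × 0.009 = $3.73
Social Security tax: $852.98 × 0.05 = $42.65
Dental plan: $34.03
Legal plan premium: $70.20
Total deductions = $53.31 + $76.77 + $196.99 + $21.69 + $3.73 + $42.65 + $34.03 + $70.20 = $499.37
Net pay = $852.98 − $499.37 = $353.61

$353.61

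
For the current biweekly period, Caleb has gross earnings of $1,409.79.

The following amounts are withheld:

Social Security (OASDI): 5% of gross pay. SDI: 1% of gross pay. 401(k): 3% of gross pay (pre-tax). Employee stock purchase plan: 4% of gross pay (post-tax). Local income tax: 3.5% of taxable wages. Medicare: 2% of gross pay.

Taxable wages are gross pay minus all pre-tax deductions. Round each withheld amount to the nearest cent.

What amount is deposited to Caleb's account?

401(k): $1,409.79 × 0.03 = $42.29
Taxable wages = $1,409.79 − $42.29 = $1,367.50
Local income tax: $1,367.50 × 0.035 = $47.86
Social Security (OASDI): $1,409.79 × 0.05 = $70.49
Medicare: $1,409.79 × 0.02 = $28.20
SDI: $1,409.79 × 0.01 = $14.10
Employee stock purchase plan: $1,409.79 × 0.04 = $56.39
Total deductions = $42.29 + $47.86 + $70.49 + $28.20 + $14.10 + $56.39 = $259.33
Net pay = $1,409.79 − $259.33 = $1,150.46

$1,150.46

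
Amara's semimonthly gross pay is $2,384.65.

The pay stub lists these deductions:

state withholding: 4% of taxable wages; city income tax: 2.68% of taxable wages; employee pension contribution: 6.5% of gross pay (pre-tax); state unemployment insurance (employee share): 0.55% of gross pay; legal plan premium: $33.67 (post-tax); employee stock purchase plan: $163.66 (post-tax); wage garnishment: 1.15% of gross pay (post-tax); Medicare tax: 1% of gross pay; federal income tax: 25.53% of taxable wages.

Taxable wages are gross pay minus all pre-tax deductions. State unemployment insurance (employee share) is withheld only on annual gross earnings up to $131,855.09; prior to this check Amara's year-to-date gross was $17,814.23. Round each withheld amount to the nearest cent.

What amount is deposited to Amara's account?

$1,249.76

Employee pension contribution: $2,384.65 × 0.065 = $155.00
Taxable wages = $2,384.65 − $155.00 = $2,229.65
State withholding: $2,229.65 × 0.04 = $89.19
City income tax: $2,229.65 × 0.0268 = $59.75
Federal income tax: $2,229.65 × 0.2553 = $569.23
State unemployment insurance (employee share): cap not yet reached, full $2,384.65 is subject → $2,384.65 × 0.0055 = $13.12
Medicare tax: $2,384.65 × 0.01 = $23.85
Legal plan premium: $33.67
Wage garnishment: $2,384.65 × 0.0115 = $27.42
Employee stock purchase plan: $163.66
Total deductions = $155.00 + $89.19 + $59.75 + $569.23 + $13.12 + $23.85 + $33.67 + $27.42 + $163.66 = $1,134.89
Net pay = $2,384.65 − $1,134.89 = $1,249.76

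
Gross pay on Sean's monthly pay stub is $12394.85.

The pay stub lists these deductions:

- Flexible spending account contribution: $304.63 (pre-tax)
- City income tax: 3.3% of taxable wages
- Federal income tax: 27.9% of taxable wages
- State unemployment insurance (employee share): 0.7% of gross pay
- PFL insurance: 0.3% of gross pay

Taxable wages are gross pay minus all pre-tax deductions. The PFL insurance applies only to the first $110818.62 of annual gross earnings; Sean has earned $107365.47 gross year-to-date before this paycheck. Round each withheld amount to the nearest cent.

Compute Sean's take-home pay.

$8220.95

Flexible spending account contribution: $304.63
Taxable wages = $12394.85 − $304.63 = $12090.22
Federal income tax: $12090.22 × 0.279 = $3373.17
City income tax: $12090.22 × 0.033 = $398.98
PFL insurance: only $110818.62 − $107365.47 = $3453.15 of this check is subject → $3453.15 × 0.003 = $10.36
State unemployment insurance (employee share): $12394.85 × 0.007 = $86.76
Total deductions = $304.63 + $3373.17 + $398.98 + $10.36 + $86.76 = $4173.90
Net pay = $12394.85 − $4173.90 = $8220.95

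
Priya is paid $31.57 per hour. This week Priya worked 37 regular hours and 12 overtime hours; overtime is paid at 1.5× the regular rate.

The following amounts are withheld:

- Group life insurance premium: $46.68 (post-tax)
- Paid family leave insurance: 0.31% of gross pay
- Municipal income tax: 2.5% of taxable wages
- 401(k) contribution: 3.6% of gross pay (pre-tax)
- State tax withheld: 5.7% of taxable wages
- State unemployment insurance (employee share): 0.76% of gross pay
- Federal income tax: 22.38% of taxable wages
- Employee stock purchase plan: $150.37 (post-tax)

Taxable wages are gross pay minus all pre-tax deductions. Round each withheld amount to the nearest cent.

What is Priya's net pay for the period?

Regular pay: 37 × $31.57 = $1,168.09
Overtime pay: 12 × $31.57 × 1.5 = $568.26
Gross pay = $1,168.09 + $568.26 = $1,736.35
401(k) contribution: $1,736.35 × 0.036 = $62.51
Taxable wages = $1,736.35 − $62.51 = $1,673.84
State tax withheld: $1,673.84 × 0.057 = $95.41
Municipal income tax: $1,673.84 × 0.025 = $41.85
Federal income tax: $1,673.84 × 0.2238 = $374.61
Paid family leave insurance: $1,736.35 × 0.0031 = $5.38
State unemployment insurance (employee share): $1,736.35 × 0.0076 = $13.20
Employee stock purchase plan: $150.37
Group life insurance premium: $46.68
Total deductions = $62.51 + $95.41 + $41.85 + $374.61 + $5.38 + $13.20 + $150.37 + $46.68 = $790.01
Net pay = $1,736.35 − $790.01 = $946.34

$946.34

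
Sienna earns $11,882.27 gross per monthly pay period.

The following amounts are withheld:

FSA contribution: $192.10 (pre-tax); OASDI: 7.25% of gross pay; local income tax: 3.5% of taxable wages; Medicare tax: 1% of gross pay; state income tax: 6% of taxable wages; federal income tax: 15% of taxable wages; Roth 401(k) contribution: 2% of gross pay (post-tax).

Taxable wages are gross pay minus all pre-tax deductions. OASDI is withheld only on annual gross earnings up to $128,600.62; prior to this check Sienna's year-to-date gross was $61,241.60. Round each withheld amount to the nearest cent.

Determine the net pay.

FSA contribution: $192.10
Taxable wages = $11,882.27 − $192.10 = $11,690.17
Local income tax: $11,690.17 × 0.035 = $409.16
Federal income tax: $11,690.17 × 0.15 = $1,753.53
State income tax: $11,690.17 × 0.06 = $701.41
Medicare tax: $11,882.27 × 0.01 = $118.82
OASDI: cap not yet reached, full $11,882.27 is subject → $11,882.27 × 0.0725 = $861.46
Roth 401(k) contribution: $11,882.27 × 0.02 = $237.65
Total deductions = $192.10 + $409.16 + $1,753.53 + $701.41 + $118.82 + $861.46 + $237.65 = $4,274.13
Net pay = $11,882.27 − $4,274.13 = $7,608.14

$7,608.14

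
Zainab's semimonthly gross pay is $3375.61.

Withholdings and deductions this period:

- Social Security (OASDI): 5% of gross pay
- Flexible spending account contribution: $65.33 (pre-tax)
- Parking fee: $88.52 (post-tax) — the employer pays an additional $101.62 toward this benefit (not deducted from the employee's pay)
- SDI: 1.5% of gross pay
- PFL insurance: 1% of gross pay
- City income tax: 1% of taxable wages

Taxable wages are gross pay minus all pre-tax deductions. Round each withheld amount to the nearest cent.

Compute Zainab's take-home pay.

$2935.49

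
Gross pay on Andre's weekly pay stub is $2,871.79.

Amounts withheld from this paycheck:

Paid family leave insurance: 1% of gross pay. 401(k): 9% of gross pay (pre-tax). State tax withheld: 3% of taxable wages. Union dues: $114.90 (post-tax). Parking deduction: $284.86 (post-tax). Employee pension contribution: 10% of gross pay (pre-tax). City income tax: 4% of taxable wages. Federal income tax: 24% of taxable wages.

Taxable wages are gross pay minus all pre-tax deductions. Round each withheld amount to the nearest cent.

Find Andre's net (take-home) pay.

$1,176.56

401(k): $2,871.79 × 0.09 = $258.46
Employee pension contribution: $2,871.79 × 0.1 = $287.18
Pre-tax total = $258.46 + $287.18 = $545.64
Taxable wages = $2,871.79 − $545.64 = $2,326.15
State tax withheld: $2,326.15 × 0.03 = $69.78
City income tax: $2,326.15 × 0.04 = $93.05
Federal income tax: $2,326.15 × 0.24 = $558.28
Paid family leave insurance: $2,871.79 × 0.01 = $28.72
Parking deduction: $284.86
Union dues: $114.90
Total deductions = $258.46 + $287.18 + $69.78 + $93.05 + $558.28 + $28.72 + $284.86 + $114.90 = $1,695.23
Net pay = $2,871.79 − $1,695.23 = $1,176.56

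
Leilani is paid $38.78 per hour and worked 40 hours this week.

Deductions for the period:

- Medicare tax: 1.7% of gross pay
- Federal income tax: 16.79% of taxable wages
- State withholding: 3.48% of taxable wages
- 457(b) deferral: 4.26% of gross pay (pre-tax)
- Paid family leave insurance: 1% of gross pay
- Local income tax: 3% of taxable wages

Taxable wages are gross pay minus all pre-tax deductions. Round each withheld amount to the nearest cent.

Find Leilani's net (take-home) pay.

Gross pay: 40 × $38.78 = $1551.20
457(b) deferral: $1551.20 × 0.0426 = $66.08
Taxable wages = $1551.20 − $66.08 = $1485.12
State withholding: $1485.12 × 0.0348 = $51.68
Local income tax: $1485.12 × 0.03 = $44.55
Federal income tax: $1485.12 × 0.1679 = $249.35
Paid family leave insurance: $1551.20 × 0.01 = $15.51
Medicare tax: $1551.20 × 0.017 = $26.37
Total deductions = $66.08 + $51.68 + $44.55 + $249.35 + $15.51 + $26.37 = $453.54
Net pay = $1551.20 − $453.54 = $1097.66

$1097.66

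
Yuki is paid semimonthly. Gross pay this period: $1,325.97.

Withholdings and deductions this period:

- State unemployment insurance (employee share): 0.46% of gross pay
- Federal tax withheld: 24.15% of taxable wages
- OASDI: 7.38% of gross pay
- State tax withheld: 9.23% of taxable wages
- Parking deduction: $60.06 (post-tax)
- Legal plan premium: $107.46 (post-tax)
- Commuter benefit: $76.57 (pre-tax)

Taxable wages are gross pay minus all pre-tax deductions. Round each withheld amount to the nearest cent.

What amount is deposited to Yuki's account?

$560.87

Commuter benefit: $76.57
Taxable wages = $1,325.97 − $76.57 = $1,249.40
State tax withheld: $1,249.40 × 0.0923 = $115.32
Federal tax withheld: $1,249.40 × 0.2415 = $301.73
State unemployment insurance (employee share): $1,325.97 × 0.0046 = $6.10
OASDI: $1,325.97 × 0.0738 = $97.86
Parking deduction: $60.06
Legal plan premium: $107.46
Total deductions = $76.57 + $115.32 + $301.73 + $6.10 + $97.86 + $60.06 + $107.46 = $765.10
Net pay = $1,325.97 − $765.10 = $560.87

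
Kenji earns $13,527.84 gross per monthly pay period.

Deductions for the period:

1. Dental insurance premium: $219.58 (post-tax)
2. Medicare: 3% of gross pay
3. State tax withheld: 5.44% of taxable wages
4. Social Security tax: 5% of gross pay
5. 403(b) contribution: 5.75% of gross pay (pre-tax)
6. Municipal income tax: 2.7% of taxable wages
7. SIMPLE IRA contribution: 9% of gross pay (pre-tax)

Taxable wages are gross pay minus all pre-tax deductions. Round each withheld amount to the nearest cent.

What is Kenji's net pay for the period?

SIMPLE IRA contribution: $13,527.84 × 0.09 = $1,217.51
403(b) contribution: $13,527.84 × 0.0575 = $777.85
Pre-tax total = $1,217.51 + $777.85 = $1,995.36
Taxable wages = $13,527.84 − $1,995.36 = $11,532.48
State tax withheld: $11,532.48 × 0.0544 = $627.37
Municipal income tax: $11,532.48 × 0.027 = $311.38
Social Security tax: $13,527.84 × 0.05 = $676.39
Medicare: $13,527.84 × 0.03 = $405.84
Dental insurance premium: $219.58
Total deductions = $1,217.51 + $777.85 + $627.37 + $311.38 + $676.39 + $405.84 + $219.58 = $4,235.92
Net pay = $13,527.84 − $4,235.92 = $9,291.92

$9,291.92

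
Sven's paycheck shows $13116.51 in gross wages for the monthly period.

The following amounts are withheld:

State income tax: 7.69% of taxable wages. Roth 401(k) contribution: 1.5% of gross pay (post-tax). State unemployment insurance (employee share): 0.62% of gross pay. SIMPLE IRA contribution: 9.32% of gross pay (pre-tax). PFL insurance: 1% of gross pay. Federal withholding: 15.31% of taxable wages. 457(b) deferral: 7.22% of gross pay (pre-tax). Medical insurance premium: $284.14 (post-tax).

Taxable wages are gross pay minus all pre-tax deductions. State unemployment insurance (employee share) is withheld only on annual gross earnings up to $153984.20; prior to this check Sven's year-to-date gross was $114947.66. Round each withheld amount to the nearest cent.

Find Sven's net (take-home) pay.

$7735.84

457(b) deferral: $13116.51 × 0.0722 = $947.01
SIMPLE IRA contribution: $13116.51 × 0.0932 = $1222.46
Pre-tax total = $947.01 + $1222.46 = $2169.47
Taxable wages = $13116.51 − $2169.47 = $10947.04
Federal withholding: $10947.04 × 0.1531 = $1675.99
State income tax: $10947.04 × 0.0769 = $841.83
State unemployment insurance (employee share): cap not yet reached, full $13116.51 is subject → $13116.51 × 0.0062 = $81.32
PFL insurance: $13116.51 × 0.01 = $131.17
Roth 401(k) contribution: $13116.51 × 0.015 = $196.75
Medical insurance premium: $284.14
Total deductions = $947.01 + $1222.46 + $1675.99 + $841.83 + $81.32 + $131.17 + $196.75 + $284.14 = $5380.67
Net pay = $13116.51 − $5380.67 = $7735.84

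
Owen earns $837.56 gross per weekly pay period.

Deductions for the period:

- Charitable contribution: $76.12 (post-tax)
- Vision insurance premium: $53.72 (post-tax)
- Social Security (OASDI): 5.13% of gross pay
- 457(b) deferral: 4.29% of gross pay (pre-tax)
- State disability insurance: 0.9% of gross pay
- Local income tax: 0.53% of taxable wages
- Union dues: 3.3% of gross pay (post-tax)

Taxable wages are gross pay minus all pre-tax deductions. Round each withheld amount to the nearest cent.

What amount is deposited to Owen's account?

$589.39

457(b) deferral: $837.56 × 0.0429 = $35.93
Taxable wages = $837.56 − $35.93 = $801.63
Local income tax: $801.63 × 0.0053 = $4.25
Social Security (OASDI): $837.56 × 0.0513 = $42.97
State disability insurance: $837.56 × 0.009 = $7.54
Charitable contribution: $76.12
Union dues: $837.56 × 0.033 = $27.64
Vision insurance premium: $53.72
Total deductions = $35.93 + $4.25 + $42.97 + $7.54 + $76.12 + $27.64 + $53.72 = $248.17
Net pay = $837.56 − $248.17 = $589.39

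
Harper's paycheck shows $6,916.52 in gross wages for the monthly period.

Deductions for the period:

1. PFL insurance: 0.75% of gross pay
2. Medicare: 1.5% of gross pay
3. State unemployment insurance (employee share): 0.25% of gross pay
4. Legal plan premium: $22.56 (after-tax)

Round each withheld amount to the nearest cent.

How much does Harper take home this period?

Medicare: $6,916.52 × 0.015 = $103.75
PFL insurance: $6,916.52 × 0.0075 = $51.87
State unemployment insurance (employee share): $6,916.52 × 0.0025 = $17.29
Legal plan premium: $22.56
Total deductions = $103.75 + $51.87 + $17.29 + $22.56 = $195.47
Net pay = $6,916.52 − $195.47 = $6,721.05

$6,721.05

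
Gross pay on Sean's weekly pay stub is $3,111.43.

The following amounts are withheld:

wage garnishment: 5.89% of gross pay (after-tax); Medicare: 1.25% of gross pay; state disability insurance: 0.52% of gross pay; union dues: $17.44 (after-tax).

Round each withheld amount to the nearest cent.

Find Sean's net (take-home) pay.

State disability insurance: $3,111.43 × 0.0052 = $16.18
Medicare: $3,111.43 × 0.0125 = $38.89
Union dues: $17.44
Wage garnishment: $3,111.43 × 0.0589 = $183.26
Total deductions = $16.18 + $38.89 + $17.44 + $183.26 = $255.77
Net pay = $3,111.43 − $255.77 = $2,855.66

$2,855.66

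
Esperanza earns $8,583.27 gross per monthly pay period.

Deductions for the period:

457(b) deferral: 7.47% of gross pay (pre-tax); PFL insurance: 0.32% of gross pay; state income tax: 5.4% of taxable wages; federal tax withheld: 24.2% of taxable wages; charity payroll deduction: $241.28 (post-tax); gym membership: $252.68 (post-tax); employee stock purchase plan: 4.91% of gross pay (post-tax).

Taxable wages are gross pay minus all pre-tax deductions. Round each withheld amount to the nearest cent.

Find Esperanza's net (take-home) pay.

457(b) deferral: $8,583.27 × 0.0747 = $641.17
Taxable wages = $8,583.27 − $641.17 = $7,942.10
Federal tax withheld: $7,942.10 × 0.242 = $1,921.99
State income tax: $7,942.10 × 0.054 = $428.87
PFL insurance: $8,583.27 × 0.0032 = $27.47
Gym membership: $252.68
Employee stock purchase plan: $8,583.27 × 0.0491 = $421.44
Charity payroll deduction: $241.28
Total deductions = $641.17 + $1,921.99 + $428.87 + $27.47 + $252.68 + $421.44 + $241.28 = $3,934.90
Net pay = $8,583.27 − $3,934.90 = $4,648.37

$4,648.37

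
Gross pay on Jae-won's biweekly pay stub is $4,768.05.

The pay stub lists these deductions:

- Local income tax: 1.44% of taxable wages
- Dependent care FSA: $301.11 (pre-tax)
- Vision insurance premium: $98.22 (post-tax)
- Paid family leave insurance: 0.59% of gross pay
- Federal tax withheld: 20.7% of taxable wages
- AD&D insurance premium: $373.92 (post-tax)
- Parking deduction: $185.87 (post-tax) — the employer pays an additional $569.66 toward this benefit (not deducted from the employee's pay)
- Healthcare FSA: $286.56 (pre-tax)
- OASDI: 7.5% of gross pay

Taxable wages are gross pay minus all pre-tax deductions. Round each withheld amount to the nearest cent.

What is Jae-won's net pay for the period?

Dependent care FSA: $301.11
Healthcare FSA: $286.56
Pre-tax total = $301.11 + $286.56 = $587.67
Taxable wages = $4,768.05 − $587.67 = $4,180.38
Federal tax withheld: $4,180.38 × 0.207 = $865.34
Local income tax: $4,180.38 × 0.0144 = $60.20
OASDI: $4,768.05 × 0.075 = $357.60
Paid family leave insurance: $4,768.05 × 0.0059 = $28.13
AD&D insurance premium: $373.92
Parking deduction: $185.87
Vision insurance premium: $98.22
(Employer's $569.66 toward parking deduction is not withheld from the employee.)
Total deductions = $301.11 + $286.56 + $865.34 + $60.20 + $357.60 + $28.13 + $373.92 + $185.87 + $98.22 = $2,556.95
Net pay = $4,768.05 − $2,556.95 = $2,211.10

$2,211.10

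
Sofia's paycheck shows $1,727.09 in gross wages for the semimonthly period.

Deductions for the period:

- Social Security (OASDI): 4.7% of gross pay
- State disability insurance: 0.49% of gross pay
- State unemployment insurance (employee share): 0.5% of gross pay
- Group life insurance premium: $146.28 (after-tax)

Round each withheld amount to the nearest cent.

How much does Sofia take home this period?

$1,482.54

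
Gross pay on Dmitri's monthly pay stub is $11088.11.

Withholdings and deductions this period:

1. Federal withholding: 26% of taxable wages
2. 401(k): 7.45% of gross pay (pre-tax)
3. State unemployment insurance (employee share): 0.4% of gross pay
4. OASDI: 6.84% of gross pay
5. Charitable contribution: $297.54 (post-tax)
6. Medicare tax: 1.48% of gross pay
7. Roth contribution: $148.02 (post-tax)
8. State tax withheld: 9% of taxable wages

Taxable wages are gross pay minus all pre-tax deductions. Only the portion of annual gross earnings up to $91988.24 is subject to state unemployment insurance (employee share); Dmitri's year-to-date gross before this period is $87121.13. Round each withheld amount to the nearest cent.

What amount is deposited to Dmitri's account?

$5282.78

401(k): $11088.11 × 0.0745 = $826.06
Taxable wages = $11088.11 − $826.06 = $10262.05
Federal withholding: $10262.05 × 0.26 = $2668.13
State tax withheld: $10262.05 × 0.09 = $923.58
State unemployment insurance (employee share): only $91988.24 − $87121.13 = $4867.11 of this check is subject → $4867.11 × 0.004 = $19.47
OASDI: $11088.11 × 0.0684 = $758.43
Medicare tax: $11088.11 × 0.0148 = $164.10
Charitable contribution: $297.54
Roth contribution: $148.02
Total deductions = $826.06 + $2668.13 + $923.58 + $19.47 + $758.43 + $164.10 + $297.54 + $148.02 = $5805.33
Net pay = $11088.11 − $5805.33 = $5282.78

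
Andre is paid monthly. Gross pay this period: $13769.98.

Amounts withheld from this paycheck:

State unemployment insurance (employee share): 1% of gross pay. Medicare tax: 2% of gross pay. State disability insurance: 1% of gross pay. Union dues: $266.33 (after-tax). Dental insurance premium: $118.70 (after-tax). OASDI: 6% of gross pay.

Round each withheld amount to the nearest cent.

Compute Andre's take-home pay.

$12007.95

State disability insurance: $13769.98 × 0.01 = $137.70
State unemployment insurance (employee share): $13769.98 × 0.01 = $137.70
Medicare tax: $13769.98 × 0.02 = $275.40
OASDI: $13769.98 × 0.06 = $826.20
Dental insurance premium: $118.70
Union dues: $266.33
Total deductions = $137.70 + $137.70 + $275.40 + $826.20 + $118.70 + $266.33 = $1762.03
Net pay = $13769.98 − $1762.03 = $12007.95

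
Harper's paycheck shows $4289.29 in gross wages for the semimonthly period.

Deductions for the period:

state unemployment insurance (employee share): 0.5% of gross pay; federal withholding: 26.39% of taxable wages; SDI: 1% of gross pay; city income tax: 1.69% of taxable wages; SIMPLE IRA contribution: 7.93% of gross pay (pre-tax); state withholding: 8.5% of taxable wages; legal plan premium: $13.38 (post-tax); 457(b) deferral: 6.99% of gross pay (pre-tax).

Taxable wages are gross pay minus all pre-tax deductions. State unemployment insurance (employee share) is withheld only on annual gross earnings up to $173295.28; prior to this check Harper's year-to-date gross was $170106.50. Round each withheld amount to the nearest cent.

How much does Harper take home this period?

$2242.20

457(b) deferral: $4289.29 × 0.0699 = $299.82
SIMPLE IRA contribution: $4289.29 × 0.0793 = $340.14
Pre-tax total = $299.82 + $340.14 = $639.96
Taxable wages = $4289.29 − $639.96 = $3649.33
Federal withholding: $3649.33 × 0.2639 = $963.06
City income tax: $3649.33 × 0.0169 = $61.67
State withholding: $3649.33 × 0.085 = $310.19
State unemployment insurance (employee share): only $173295.28 − $170106.50 = $3188.78 of this check is subject → $3188.78 × 0.005 = $15.94
SDI: $4289.29 × 0.01 = $42.89
Legal plan premium: $13.38
Total deductions = $299.82 + $340.14 + $963.06 + $61.67 + $310.19 + $15.94 + $42.89 + $13.38 = $2047.09
Net pay = $4289.29 − $2047.09 = $2242.20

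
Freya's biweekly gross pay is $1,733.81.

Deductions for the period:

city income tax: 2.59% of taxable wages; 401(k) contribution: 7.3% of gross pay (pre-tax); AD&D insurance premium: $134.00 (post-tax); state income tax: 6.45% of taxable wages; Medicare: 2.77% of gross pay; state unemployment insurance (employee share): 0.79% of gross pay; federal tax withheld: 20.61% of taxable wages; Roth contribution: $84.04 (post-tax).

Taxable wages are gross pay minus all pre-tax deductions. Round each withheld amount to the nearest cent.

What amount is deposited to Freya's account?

$850.92

401(k) contribution: $1,733.81 × 0.073 = $126.57
Taxable wages = $1,733.81 − $126.57 = $1,607.24
State income tax: $1,607.24 × 0.0645 = $103.67
Federal tax withheld: $1,607.24 × 0.2061 = $331.25
City income tax: $1,607.24 × 0.0259 = $41.63
State unemployment insurance (employee share): $1,733.81 × 0.0079 = $13.70
Medicare: $1,733.81 × 0.0277 = $48.03
Roth contribution: $84.04
AD&D insurance premium: $134.00
Total deductions = $126.57 + $103.67 + $331.25 + $41.63 + $13.70 + $48.03 + $84.04 + $134.00 = $882.89
Net pay = $1,733.81 − $882.89 = $850.92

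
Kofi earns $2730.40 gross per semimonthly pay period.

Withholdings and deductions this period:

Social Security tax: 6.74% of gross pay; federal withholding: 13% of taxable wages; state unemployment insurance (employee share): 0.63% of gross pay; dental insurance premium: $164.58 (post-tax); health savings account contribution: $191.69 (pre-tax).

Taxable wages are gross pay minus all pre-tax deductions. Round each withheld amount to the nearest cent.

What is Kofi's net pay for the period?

Health savings account contribution: $191.69
Taxable wages = $2730.40 − $191.69 = $2538.71
Federal withholding: $2538.71 × 0.13 = $330.03
State unemployment insurance (employee share): $2730.40 × 0.0063 = $17.20
Social Security tax: $2730.40 × 0.0674 = $184.03
Dental insurance premium: $164.58
Total deductions = $191.69 + $330.03 + $17.20 + $184.03 + $164.58 = $887.53
Net pay = $2730.40 − $887.53 = $1842.87

$1842.87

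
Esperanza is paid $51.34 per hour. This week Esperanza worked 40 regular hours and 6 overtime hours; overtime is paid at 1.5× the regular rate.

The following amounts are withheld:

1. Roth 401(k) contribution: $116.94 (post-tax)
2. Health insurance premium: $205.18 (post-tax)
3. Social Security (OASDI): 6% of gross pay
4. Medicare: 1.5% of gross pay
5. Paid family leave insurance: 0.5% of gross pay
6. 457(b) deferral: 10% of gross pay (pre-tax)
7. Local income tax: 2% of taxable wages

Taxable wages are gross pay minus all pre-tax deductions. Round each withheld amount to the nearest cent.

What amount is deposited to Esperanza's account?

$1695.44

Regular pay: 40 × $51.34 = $2053.60
Overtime pay: 6 × $51.34 × 1.5 = $462.06
Gross pay = $2053.60 + $462.06 = $2515.66
457(b) deferral: $2515.66 × 0.1 = $251.57
Taxable wages = $2515.66 − $251.57 = $2264.09
Local income tax: $2264.09 × 0.02 = $45.28
Medicare: $2515.66 × 0.015 = $37.73
Social Security (OASDI): $2515.66 × 0.06 = $150.94
Paid family leave insurance: $2515.66 × 0.005 = $12.58
Health insurance premium: $205.18
Roth 401(k) contribution: $116.94
Total deductions = $251.57 + $45.28 + $37.73 + $150.94 + $12.58 + $205.18 + $116.94 = $820.22
Net pay = $2515.66 − $820.22 = $1695.44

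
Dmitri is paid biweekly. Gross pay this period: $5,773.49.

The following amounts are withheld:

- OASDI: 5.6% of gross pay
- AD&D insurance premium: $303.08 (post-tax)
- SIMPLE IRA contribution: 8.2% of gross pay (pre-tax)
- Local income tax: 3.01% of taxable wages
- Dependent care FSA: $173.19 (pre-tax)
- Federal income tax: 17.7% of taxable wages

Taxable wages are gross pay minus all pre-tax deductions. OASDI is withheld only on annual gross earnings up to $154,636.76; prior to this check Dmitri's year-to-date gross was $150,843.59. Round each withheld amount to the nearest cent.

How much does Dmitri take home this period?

$3,549.59

SIMPLE IRA contribution: $5,773.49 × 0.082 = $473.43
Dependent care FSA: $173.19
Pre-tax total = $473.43 + $173.19 = $646.62
Taxable wages = $5,773.49 − $646.62 = $5,126.87
Federal income tax: $5,126.87 × 0.177 = $907.46
Local income tax: $5,126.87 × 0.0301 = $154.32
OASDI: only $154,636.76 − $150,843.59 = $3,793.17 of this check is subject → $3,793.17 × 0.056 = $212.42
AD&D insurance premium: $303.08
Total deductions = $473.43 + $173.19 + $907.46 + $154.32 + $212.42 + $303.08 = $2,223.90
Net pay = $5,773.49 − $2,223.90 = $3,549.59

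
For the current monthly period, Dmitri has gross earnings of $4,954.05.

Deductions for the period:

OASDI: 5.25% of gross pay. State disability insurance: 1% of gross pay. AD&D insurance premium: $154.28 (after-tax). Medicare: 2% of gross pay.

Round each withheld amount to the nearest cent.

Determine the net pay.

$4,391.06

State disability insurance: $4,954.05 × 0.01 = $49.54
OASDI: $4,954.05 × 0.0525 = $260.09
Medicare: $4,954.05 × 0.02 = $99.08
AD&D insurance premium: $154.28
Total deductions = $49.54 + $260.09 + $99.08 + $154.28 = $562.99
Net pay = $4,954.05 − $562.99 = $4,391.06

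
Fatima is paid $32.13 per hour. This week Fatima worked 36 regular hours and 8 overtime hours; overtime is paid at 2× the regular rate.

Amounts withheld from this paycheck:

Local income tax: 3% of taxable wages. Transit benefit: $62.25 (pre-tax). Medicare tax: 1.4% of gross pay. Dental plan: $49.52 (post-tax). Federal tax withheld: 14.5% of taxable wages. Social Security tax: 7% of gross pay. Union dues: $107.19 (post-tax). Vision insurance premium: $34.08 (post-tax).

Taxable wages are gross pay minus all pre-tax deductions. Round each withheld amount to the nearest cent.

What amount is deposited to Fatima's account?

$995.89

Regular pay: 36 × $32.13 = $1156.68
Overtime pay: 8 × $32.13 × 2 = $514.08
Gross pay = $1156.68 + $514.08 = $1670.76
Transit benefit: $62.25
Taxable wages = $1670.76 − $62.25 = $1608.51
Local income tax: $1608.51 × 0.03 = $48.26
Federal tax withheld: $1608.51 × 0.145 = $233.23
Medicare tax: $1670.76 × 0.014 = $23.39
Social Security tax: $1670.76 × 0.07 = $116.95
Union dues: $107.19
Vision insurance premium: $34.08
Dental plan: $49.52
Total deductions = $62.25 + $48.26 + $233.23 + $23.39 + $116.95 + $107.19 + $34.08 + $49.52 = $674.87
Net pay = $1670.76 − $674.87 = $995.89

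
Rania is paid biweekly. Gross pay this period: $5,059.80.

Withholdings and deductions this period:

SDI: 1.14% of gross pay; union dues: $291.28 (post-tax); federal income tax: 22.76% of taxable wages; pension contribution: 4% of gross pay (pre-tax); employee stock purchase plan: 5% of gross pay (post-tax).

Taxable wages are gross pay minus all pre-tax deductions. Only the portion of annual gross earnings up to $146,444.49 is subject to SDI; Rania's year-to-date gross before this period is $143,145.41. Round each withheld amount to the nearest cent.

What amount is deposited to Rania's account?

$3,169.98

Pension contribution: $5,059.80 × 0.04 = $202.39
Taxable wages = $5,059.80 − $202.39 = $4,857.41
Federal income tax: $4,857.41 × 0.2276 = $1,105.55
SDI: only $146,444.49 − $143,145.41 = $3,299.08 of this check is subject → $3,299.08 × 0.0114 = $37.61
Union dues: $291.28
Employee stock purchase plan: $5,059.80 × 0.05 = $252.99
Total deductions = $202.39 + $1,105.55 + $37.61 + $291.28 + $252.99 = $1,889.82
Net pay = $5,059.80 − $1,889.82 = $3,169.98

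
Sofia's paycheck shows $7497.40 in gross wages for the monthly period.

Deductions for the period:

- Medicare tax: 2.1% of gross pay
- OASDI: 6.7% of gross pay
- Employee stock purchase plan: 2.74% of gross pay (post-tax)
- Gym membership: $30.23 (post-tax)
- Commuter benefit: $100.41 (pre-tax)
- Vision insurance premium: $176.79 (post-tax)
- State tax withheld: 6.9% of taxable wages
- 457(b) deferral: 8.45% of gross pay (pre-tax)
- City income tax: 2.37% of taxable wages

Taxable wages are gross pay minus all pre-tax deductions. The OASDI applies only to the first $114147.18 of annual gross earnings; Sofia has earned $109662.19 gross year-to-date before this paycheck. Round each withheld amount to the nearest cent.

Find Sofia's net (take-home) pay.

$5266.10

457(b) deferral: $7497.40 × 0.0845 = $633.53
Commuter benefit: $100.41
Pre-tax total = $633.53 + $100.41 = $733.94
Taxable wages = $7497.40 − $733.94 = $6763.46
State tax withheld: $6763.46 × 0.069 = $466.68
City income tax: $6763.46 × 0.0237 = $160.29
OASDI: only $114147.18 − $109662.19 = $4484.99 of this check is subject → $4484.99 × 0.067 = $300.49
Medicare tax: $7497.40 × 0.021 = $157.45
Vision insurance premium: $176.79
Employee stock purchase plan: $7497.40 × 0.0274 = $205.43
Gym membership: $30.23
Total deductions = $633.53 + $100.41 + $466.68 + $160.29 + $300.49 + $157.45 + $176.79 + $205.43 + $30.23 = $2231.30
Net pay = $7497.40 − $2231.30 = $5266.10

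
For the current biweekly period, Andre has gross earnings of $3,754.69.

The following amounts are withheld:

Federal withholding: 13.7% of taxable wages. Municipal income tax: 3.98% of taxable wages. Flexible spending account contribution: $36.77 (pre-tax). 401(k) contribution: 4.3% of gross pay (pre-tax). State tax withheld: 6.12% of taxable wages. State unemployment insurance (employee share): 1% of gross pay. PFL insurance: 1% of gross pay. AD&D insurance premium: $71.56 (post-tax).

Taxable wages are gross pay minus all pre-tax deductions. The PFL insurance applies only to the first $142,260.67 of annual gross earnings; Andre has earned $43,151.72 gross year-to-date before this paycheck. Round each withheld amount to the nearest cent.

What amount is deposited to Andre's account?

$2,563.36

Flexible spending account contribution: $36.77
401(k) contribution: $3,754.69 × 0.043 = $161.45
Pre-tax total = $36.77 + $161.45 = $198.22
Taxable wages = $3,754.69 − $198.22 = $3,556.47
Municipal income tax: $3,556.47 × 0.0398 = $141.55
Federal withholding: $3,556.47 × 0.137 = $487.24
State tax withheld: $3,556.47 × 0.0612 = $217.66
State unemployment insurance (employee share): $3,754.69 × 0.01 = $37.55
PFL insurance: cap not yet reached, full $3,754.69 is subject → $3,754.69 × 0.01 = $37.55
AD&D insurance premium: $71.56
Total deductions = $36.77 + $161.45 + $141.55 + $487.24 + $217.66 + $37.55 + $37.55 + $71.56 = $1,191.33
Net pay = $3,754.69 − $1,191.33 = $2,563.36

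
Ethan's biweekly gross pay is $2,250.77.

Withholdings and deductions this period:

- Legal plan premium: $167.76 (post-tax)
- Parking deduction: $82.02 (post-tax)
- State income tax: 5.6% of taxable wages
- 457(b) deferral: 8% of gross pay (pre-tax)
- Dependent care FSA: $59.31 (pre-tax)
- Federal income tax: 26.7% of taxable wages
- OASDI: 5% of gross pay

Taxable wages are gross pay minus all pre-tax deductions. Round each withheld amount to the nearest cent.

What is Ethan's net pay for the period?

Dependent care FSA: $59.31
457(b) deferral: $2,250.77 × 0.08 = $180.06
Pre-tax total = $59.31 + $180.06 = $239.37
Taxable wages = $2,250.77 − $239.37 = $2,011.40
State income tax: $2,011.40 × 0.056 = $112.64
Federal income tax: $2,011.40 × 0.267 = $537.04
OASDI: $2,250.77 × 0.05 = $112.54
Legal plan premium: $167.76
Parking deduction: $82.02
Total deductions = $59.31 + $180.06 + $112.64 + $537.04 + $112.54 + $167.76 + $82.02 = $1,251.37
Net pay = $2,250.77 − $1,251.37 = $999.40

$999.40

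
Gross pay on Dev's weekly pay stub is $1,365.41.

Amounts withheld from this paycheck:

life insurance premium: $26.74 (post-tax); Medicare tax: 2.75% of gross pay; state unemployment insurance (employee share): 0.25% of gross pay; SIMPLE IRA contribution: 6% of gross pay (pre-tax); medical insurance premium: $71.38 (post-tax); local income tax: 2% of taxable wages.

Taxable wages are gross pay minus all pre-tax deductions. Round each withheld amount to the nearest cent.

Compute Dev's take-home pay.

SIMPLE IRA contribution: $1,365.41 × 0.06 = $81.92
Taxable wages = $1,365.41 − $81.92 = $1,283.49
Local income tax: $1,283.49 × 0.02 = $25.67
State unemployment insurance (employee share): $1,365.41 × 0.0025 = $3.41
Medicare tax: $1,365.41 × 0.0275 = $37.55
Life insurance premium: $26.74
Medical insurance premium: $71.38
Total deductions = $81.92 + $25.67 + $3.41 + $37.55 + $26.74 + $71.38 = $246.67
Net pay = $1,365.41 − $246.67 = $1,118.74

$1,118.74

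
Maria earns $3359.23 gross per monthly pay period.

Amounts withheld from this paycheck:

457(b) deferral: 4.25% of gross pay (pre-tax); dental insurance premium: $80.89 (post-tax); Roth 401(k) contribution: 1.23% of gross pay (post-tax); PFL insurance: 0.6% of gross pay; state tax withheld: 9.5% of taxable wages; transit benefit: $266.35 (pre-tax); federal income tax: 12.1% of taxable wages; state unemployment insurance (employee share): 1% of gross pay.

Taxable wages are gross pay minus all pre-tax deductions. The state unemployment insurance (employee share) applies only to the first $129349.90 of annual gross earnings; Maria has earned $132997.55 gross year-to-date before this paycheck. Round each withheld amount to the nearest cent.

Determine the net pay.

$2170.52

457(b) deferral: $3359.23 × 0.0425 = $142.77
Transit benefit: $266.35
Pre-tax total = $142.77 + $266.35 = $409.12
Taxable wages = $3359.23 − $409.12 = $2950.11
Federal income tax: $2950.11 × 0.121 = $356.96
State tax withheld: $2950.11 × 0.095 = $280.26
State unemployment insurance (employee share): annual cap $129349.90 already reached (YTD $132997.55), so $0.00
PFL insurance: $3359.23 × 0.006 = $20.16
Dental insurance premium: $80.89
Roth 401(k) contribution: $3359.23 × 0.0123 = $41.32
Total deductions = $142.77 + $266.35 + $356.96 + $280.26 + $0.00 + $20.16 + $80.89 + $41.32 = $1188.71
Net pay = $3359.23 − $1188.71 = $2170.52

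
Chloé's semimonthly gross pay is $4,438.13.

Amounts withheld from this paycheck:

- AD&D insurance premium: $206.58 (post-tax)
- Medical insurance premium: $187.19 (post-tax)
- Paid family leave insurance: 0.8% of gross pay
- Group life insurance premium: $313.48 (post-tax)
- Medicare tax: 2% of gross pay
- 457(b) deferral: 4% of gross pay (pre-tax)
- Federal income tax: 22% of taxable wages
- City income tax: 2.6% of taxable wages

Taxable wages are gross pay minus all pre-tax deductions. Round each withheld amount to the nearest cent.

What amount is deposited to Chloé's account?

$2,380.97

457(b) deferral: $4,438.13 × 0.04 = $177.53
Taxable wages = $4,438.13 − $177.53 = $4,260.60
City income tax: $4,260.60 × 0.026 = $110.78
Federal income tax: $4,260.60 × 0.22 = $937.33
Medicare tax: $4,438.13 × 0.02 = $88.76
Paid family leave insurance: $4,438.13 × 0.008 = $35.51
Group life insurance premium: $313.48
Medical insurance premium: $187.19
AD&D insurance premium: $206.58
Total deductions = $177.53 + $110.78 + $937.33 + $88.76 + $35.51 + $313.48 + $187.19 + $206.58 = $2,057.16
Net pay = $4,438.13 − $2,057.16 = $2,380.97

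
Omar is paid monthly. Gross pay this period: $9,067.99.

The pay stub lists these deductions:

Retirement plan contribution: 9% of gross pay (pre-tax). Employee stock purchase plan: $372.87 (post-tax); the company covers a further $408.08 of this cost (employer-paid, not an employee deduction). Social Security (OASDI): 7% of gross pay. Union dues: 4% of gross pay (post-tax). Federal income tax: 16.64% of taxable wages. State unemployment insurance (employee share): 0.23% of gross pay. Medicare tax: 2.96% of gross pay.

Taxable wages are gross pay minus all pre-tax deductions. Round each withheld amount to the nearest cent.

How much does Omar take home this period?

Retirement plan contribution: $9,067.99 × 0.09 = $816.12
Taxable wages = $9,067.99 − $816.12 = $8,251.87
Federal income tax: $8,251.87 × 0.1664 = $1,373.11
Medicare tax: $9,067.99 × 0.0296 = $268.41
State unemployment insurance (employee share): $9,067.99 × 0.0023 = $20.86
Social Security (OASDI): $9,067.99 × 0.07 = $634.76
Employee stock purchase plan: $372.87
Union dues: $9,067.99 × 0.04 = $362.72
(Employer's $408.08 toward employee stock purchase plan is not withheld from the employee.)
Total deductions = $816.12 + $1,373.11 + $268.41 + $20.86 + $634.76 + $372.87 + $362.72 = $3,848.85
Net pay = $9,067.99 − $3,848.85 = $5,219.14

$5,219.14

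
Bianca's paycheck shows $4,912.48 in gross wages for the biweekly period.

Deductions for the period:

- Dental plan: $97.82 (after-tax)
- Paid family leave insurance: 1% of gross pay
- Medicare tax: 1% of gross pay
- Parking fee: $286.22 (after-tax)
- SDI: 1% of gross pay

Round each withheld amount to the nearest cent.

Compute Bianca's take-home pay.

SDI: $4,912.48 × 0.01 = $49.12
Medicare tax: $4,912.48 × 0.01 = $49.12
Paid family leave insurance: $4,912.48 × 0.01 = $49.12
Parking fee: $286.22
Dental plan: $97.82
Total deductions = $49.12 + $49.12 + $49.12 + $286.22 + $97.82 = $531.40
Net pay = $4,912.48 − $531.40 = $4,381.08

$4,381.08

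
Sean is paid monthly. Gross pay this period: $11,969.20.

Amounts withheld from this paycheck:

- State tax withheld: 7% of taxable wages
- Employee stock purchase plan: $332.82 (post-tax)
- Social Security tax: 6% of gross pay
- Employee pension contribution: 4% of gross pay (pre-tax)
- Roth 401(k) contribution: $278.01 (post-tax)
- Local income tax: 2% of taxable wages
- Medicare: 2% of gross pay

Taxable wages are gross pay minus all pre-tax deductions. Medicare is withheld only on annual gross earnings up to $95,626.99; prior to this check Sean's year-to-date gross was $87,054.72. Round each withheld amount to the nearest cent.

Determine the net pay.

$8,955.86

Employee pension contribution: $11,969.20 × 0.04 = $478.77
Taxable wages = $11,969.20 − $478.77 = $11,490.43
Local income tax: $11,490.43 × 0.02 = $229.81
State tax withheld: $11,490.43 × 0.07 = $804.33
Medicare: only $95,626.99 − $87,054.72 = $8,572.27 of this check is subject → $8,572.27 × 0.02 = $171.45
Social Security tax: $11,969.20 × 0.06 = $718.15
Employee stock purchase plan: $332.82
Roth 401(k) contribution: $278.01
Total deductions = $478.77 + $229.81 + $804.33 + $171.45 + $718.15 + $332.82 + $278.01 = $3,013.34
Net pay = $11,969.20 − $3,013.34 = $8,955.86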